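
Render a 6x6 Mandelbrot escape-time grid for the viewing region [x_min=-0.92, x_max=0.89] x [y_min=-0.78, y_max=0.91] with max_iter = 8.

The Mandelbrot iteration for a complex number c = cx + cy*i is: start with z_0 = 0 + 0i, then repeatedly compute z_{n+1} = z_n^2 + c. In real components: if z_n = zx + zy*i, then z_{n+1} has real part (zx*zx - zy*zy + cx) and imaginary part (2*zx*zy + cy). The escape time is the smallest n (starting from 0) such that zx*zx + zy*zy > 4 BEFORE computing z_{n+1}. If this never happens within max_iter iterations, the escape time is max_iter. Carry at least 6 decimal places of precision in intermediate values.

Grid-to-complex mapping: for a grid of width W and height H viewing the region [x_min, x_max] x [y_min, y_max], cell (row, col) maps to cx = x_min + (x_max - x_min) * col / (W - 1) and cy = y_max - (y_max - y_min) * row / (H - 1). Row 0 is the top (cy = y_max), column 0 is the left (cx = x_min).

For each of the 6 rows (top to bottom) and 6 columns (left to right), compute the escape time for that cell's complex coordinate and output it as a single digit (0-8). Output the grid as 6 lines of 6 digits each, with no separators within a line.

Answer: 348432
588842
888853
888853
688853
458532

Derivation:
(row=0, col=0): c = -0.9200 + 0.9100i → escape time 3
(row=0, col=1): c = -0.5580 + 0.9100i → escape time 4
(row=0, col=2): c = -0.1960 + 0.9100i → escape time 8
(row=0, col=3): c = 0.1660 + 0.9100i → escape time 4
(row=0, col=4): c = 0.5280 + 0.9100i → escape time 3
(row=0, col=5): c = 0.8900 + 0.9100i → escape time 2
(row=1, col=0): c = -0.9200 + 0.5720i → escape time 5
(row=1, col=1): c = -0.5580 + 0.5720i → escape time 8
(row=1, col=2): c = -0.1960 + 0.5720i → escape time 8
(row=1, col=3): c = 0.1660 + 0.5720i → escape time 8
(row=1, col=4): c = 0.5280 + 0.5720i → escape time 4
(row=1, col=5): c = 0.8900 + 0.5720i → escape time 2
(row=2, col=0): c = -0.9200 + 0.2340i → escape time 8
(row=2, col=1): c = -0.5580 + 0.2340i → escape time 8
(row=2, col=2): c = -0.1960 + 0.2340i → escape time 8
(row=2, col=3): c = 0.1660 + 0.2340i → escape time 8
(row=2, col=4): c = 0.5280 + 0.2340i → escape time 5
(row=2, col=5): c = 0.8900 + 0.2340i → escape time 3
(row=3, col=0): c = -0.9200 + -0.1040i → escape time 8
(row=3, col=1): c = -0.5580 + -0.1040i → escape time 8
(row=3, col=2): c = -0.1960 + -0.1040i → escape time 8
(row=3, col=3): c = 0.1660 + -0.1040i → escape time 8
(row=3, col=4): c = 0.5280 + -0.1040i → escape time 5
(row=3, col=5): c = 0.8900 + -0.1040i → escape time 3
(row=4, col=0): c = -0.9200 + -0.4420i → escape time 6
(row=4, col=1): c = -0.5580 + -0.4420i → escape time 8
(row=4, col=2): c = -0.1960 + -0.4420i → escape time 8
(row=4, col=3): c = 0.1660 + -0.4420i → escape time 8
(row=4, col=4): c = 0.5280 + -0.4420i → escape time 5
(row=4, col=5): c = 0.8900 + -0.4420i → escape time 3
(row=5, col=0): c = -0.9200 + -0.7800i → escape time 4
(row=5, col=1): c = -0.5580 + -0.7800i → escape time 5
(row=5, col=2): c = -0.1960 + -0.7800i → escape time 8
(row=5, col=3): c = 0.1660 + -0.7800i → escape time 5
(row=5, col=4): c = 0.5280 + -0.7800i → escape time 3
(row=5, col=5): c = 0.8900 + -0.7800i → escape time 2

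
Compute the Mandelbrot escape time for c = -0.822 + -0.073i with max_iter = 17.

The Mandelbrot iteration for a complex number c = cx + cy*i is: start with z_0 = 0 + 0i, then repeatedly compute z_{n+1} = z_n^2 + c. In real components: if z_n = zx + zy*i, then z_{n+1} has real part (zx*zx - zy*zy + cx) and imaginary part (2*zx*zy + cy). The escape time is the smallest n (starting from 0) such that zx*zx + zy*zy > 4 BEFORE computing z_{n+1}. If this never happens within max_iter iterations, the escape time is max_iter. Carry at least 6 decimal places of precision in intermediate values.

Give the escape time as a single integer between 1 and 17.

z_0 = 0 + 0i, c = -0.8220 + -0.0730i
Iter 1: z = -0.8220 + -0.0730i, |z|^2 = 0.6810
Iter 2: z = -0.1516 + 0.0470i, |z|^2 = 0.0252
Iter 3: z = -0.8012 + -0.0873i, |z|^2 = 0.6496
Iter 4: z = -0.1877 + 0.0668i, |z|^2 = 0.0397
Iter 5: z = -0.7912 + -0.0981i, |z|^2 = 0.6357
Iter 6: z = -0.2056 + 0.0822i, |z|^2 = 0.0490
Iter 7: z = -0.7865 + -0.1068i, |z|^2 = 0.6300
Iter 8: z = -0.2148 + 0.0950i, |z|^2 = 0.0552
Iter 9: z = -0.7849 + -0.1138i, |z|^2 = 0.6290
Iter 10: z = -0.2189 + 0.1057i, |z|^2 = 0.0591
Iter 11: z = -0.7852 + -0.1193i, |z|^2 = 0.6308
Iter 12: z = -0.2196 + 0.1143i, |z|^2 = 0.0613
Iter 13: z = -0.7868 + -0.1232i, |z|^2 = 0.6343
Iter 14: z = -0.2181 + 0.1209i, |z|^2 = 0.0622
Iter 15: z = -0.7891 + -0.1257i, |z|^2 = 0.6384
Iter 16: z = -0.2152 + 0.1254i, |z|^2 = 0.0620

Answer: 17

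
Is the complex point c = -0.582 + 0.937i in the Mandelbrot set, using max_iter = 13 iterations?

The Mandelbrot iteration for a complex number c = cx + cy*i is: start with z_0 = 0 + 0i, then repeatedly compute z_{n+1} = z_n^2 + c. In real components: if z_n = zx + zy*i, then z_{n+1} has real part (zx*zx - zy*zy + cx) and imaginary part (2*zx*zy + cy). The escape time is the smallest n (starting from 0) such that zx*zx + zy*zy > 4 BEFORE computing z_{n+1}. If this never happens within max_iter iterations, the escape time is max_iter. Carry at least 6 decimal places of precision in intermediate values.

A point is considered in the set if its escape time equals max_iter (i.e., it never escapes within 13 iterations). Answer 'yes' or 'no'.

z_0 = 0 + 0i, c = -0.5820 + 0.9370i
Iter 1: z = -0.5820 + 0.9370i, |z|^2 = 1.2167
Iter 2: z = -1.1212 + -0.1537i, |z|^2 = 1.2808
Iter 3: z = 0.6516 + 1.2816i, |z|^2 = 2.0670
Iter 4: z = -1.7999 + 2.6071i, |z|^2 = 10.0369
Escaped at iteration 4

Answer: no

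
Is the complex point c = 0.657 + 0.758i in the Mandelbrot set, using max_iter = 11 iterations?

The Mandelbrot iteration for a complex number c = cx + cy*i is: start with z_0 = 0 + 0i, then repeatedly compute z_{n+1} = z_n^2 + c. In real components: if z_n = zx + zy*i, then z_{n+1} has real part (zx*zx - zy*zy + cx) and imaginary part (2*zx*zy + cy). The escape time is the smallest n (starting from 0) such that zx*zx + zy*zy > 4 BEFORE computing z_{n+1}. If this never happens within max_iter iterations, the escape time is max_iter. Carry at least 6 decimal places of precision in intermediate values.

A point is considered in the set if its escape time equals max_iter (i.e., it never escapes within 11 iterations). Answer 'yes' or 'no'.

Answer: no

Derivation:
z_0 = 0 + 0i, c = 0.6570 + 0.7580i
Iter 1: z = 0.6570 + 0.7580i, |z|^2 = 1.0062
Iter 2: z = 0.5141 + 1.7540i, |z|^2 = 3.3408
Iter 3: z = -2.1553 + 2.5614i, |z|^2 = 11.2061
Escaped at iteration 3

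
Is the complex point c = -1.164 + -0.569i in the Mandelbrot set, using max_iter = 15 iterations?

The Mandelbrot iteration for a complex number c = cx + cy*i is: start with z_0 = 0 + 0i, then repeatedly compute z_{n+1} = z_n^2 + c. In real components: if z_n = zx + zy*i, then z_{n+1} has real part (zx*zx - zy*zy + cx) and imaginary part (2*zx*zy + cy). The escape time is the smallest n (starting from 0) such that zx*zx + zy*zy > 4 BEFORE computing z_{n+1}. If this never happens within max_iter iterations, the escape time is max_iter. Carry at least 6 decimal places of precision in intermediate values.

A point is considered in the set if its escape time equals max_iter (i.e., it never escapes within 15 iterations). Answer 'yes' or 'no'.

z_0 = 0 + 0i, c = -1.1640 + -0.5690i
Iter 1: z = -1.1640 + -0.5690i, |z|^2 = 1.6787
Iter 2: z = -0.1329 + 0.7556i, |z|^2 = 0.5886
Iter 3: z = -1.7173 + -0.7698i, |z|^2 = 3.5418
Iter 4: z = 1.1926 + 2.0750i, |z|^2 = 5.7279
Escaped at iteration 4

Answer: no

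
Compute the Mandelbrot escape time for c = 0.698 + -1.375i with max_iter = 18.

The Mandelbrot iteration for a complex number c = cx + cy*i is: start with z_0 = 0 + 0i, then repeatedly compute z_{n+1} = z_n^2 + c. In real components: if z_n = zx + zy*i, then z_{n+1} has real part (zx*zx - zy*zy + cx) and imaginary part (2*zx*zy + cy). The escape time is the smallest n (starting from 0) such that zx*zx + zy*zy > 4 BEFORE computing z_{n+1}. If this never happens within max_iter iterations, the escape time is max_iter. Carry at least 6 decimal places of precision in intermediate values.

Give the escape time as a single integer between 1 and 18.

Answer: 2

Derivation:
z_0 = 0 + 0i, c = 0.6980 + -1.3750i
Iter 1: z = 0.6980 + -1.3750i, |z|^2 = 2.3778
Iter 2: z = -0.7054 + -3.2945i, |z|^2 = 11.3513
Escaped at iteration 2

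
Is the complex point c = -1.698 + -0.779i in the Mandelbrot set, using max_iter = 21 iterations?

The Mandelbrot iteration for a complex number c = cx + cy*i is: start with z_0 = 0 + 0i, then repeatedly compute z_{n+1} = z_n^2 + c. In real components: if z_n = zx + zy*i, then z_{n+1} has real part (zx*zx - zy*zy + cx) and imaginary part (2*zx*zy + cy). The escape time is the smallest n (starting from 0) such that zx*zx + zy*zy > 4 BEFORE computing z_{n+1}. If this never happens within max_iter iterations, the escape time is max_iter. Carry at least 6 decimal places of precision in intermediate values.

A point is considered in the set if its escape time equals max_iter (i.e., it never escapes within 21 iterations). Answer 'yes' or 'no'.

z_0 = 0 + 0i, c = -1.6980 + -0.7790i
Iter 1: z = -1.6980 + -0.7790i, |z|^2 = 3.4900
Iter 2: z = 0.5784 + 1.8665i, |z|^2 = 3.8183
Iter 3: z = -4.8473 + 1.3800i, |z|^2 = 25.4003
Escaped at iteration 3

Answer: no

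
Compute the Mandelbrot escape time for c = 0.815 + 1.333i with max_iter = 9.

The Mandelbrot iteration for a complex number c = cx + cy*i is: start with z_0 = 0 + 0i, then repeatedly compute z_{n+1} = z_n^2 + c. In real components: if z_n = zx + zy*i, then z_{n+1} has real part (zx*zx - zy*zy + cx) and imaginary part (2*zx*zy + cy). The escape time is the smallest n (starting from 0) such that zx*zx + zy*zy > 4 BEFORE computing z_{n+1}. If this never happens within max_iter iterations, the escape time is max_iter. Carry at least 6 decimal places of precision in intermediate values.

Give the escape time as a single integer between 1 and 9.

z_0 = 0 + 0i, c = 0.8150 + 1.3330i
Iter 1: z = 0.8150 + 1.3330i, |z|^2 = 2.4411
Iter 2: z = -0.2977 + 3.5058i, |z|^2 = 12.3792
Escaped at iteration 2

Answer: 2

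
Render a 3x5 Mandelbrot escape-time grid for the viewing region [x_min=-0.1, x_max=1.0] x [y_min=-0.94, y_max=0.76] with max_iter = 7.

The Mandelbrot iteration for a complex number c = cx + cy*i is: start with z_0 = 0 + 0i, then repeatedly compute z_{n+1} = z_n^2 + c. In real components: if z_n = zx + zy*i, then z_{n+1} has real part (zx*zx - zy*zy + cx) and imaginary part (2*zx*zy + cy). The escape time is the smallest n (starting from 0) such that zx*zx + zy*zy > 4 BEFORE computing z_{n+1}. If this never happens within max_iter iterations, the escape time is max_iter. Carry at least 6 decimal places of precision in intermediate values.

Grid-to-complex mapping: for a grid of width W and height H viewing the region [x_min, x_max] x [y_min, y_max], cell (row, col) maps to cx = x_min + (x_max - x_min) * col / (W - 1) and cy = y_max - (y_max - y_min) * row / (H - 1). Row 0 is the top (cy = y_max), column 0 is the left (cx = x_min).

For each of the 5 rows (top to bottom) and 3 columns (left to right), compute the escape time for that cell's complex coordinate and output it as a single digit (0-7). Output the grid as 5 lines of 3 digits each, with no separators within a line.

Answer: 742
772
762
762
732

Derivation:
(row=0, col=0): c = -0.1000 + 0.7600i → escape time 7
(row=0, col=1): c = 0.4500 + 0.7600i → escape time 4
(row=0, col=2): c = 1.0000 + 0.7600i → escape time 2
(row=1, col=0): c = -0.1000 + 0.3350i → escape time 7
(row=1, col=1): c = 0.4500 + 0.3350i → escape time 7
(row=1, col=2): c = 1.0000 + 0.3350i → escape time 2
(row=2, col=0): c = -0.1000 + -0.0900i → escape time 7
(row=2, col=1): c = 0.4500 + -0.0900i → escape time 6
(row=2, col=2): c = 1.0000 + -0.0900i → escape time 2
(row=3, col=0): c = -0.1000 + -0.5150i → escape time 7
(row=3, col=1): c = 0.4500 + -0.5150i → escape time 6
(row=3, col=2): c = 1.0000 + -0.5150i → escape time 2
(row=4, col=0): c = -0.1000 + -0.9400i → escape time 7
(row=4, col=1): c = 0.4500 + -0.9400i → escape time 3
(row=4, col=2): c = 1.0000 + -0.9400i → escape time 2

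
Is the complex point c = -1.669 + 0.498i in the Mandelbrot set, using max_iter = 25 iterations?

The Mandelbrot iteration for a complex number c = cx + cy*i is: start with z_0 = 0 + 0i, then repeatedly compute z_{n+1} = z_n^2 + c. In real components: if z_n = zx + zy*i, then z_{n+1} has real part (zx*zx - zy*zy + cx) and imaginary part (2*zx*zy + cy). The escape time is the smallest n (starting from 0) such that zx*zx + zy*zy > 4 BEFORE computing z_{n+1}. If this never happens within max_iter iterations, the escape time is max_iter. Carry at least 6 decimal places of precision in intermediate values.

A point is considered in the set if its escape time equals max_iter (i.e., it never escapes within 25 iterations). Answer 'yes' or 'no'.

z_0 = 0 + 0i, c = -1.6690 + 0.4980i
Iter 1: z = -1.6690 + 0.4980i, |z|^2 = 3.0336
Iter 2: z = 0.8686 + -1.1643i, |z|^2 = 2.1100
Iter 3: z = -2.2703 + -1.5246i, |z|^2 = 7.4784
Escaped at iteration 3

Answer: no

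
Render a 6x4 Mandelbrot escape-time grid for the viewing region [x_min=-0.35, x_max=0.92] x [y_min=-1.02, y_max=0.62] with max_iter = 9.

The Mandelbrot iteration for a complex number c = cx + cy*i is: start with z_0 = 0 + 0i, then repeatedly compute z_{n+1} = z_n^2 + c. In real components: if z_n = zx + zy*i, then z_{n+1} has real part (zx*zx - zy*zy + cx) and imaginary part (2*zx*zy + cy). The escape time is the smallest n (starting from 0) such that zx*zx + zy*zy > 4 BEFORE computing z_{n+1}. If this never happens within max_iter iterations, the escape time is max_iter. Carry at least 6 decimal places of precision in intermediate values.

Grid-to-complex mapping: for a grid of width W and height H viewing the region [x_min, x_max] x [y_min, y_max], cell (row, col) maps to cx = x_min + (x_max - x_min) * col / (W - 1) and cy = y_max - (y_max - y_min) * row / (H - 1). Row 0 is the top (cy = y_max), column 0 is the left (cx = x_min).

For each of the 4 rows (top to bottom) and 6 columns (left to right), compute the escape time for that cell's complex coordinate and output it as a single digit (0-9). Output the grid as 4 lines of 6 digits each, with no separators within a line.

(row=0, col=0): c = -0.3500 + 0.6200i → escape time 9
(row=0, col=1): c = -0.0960 + 0.6200i → escape time 9
(row=0, col=2): c = 0.1580 + 0.6200i → escape time 9
(row=0, col=3): c = 0.4120 + 0.6200i → escape time 9
(row=0, col=4): c = 0.6660 + 0.6200i → escape time 3
(row=0, col=5): c = 0.9200 + 0.6200i → escape time 2
(row=1, col=0): c = -0.3500 + 0.0733i → escape time 9
(row=1, col=1): c = -0.0960 + 0.0733i → escape time 9
(row=1, col=2): c = 0.1580 + 0.0733i → escape time 9
(row=1, col=3): c = 0.4120 + 0.0733i → escape time 7
(row=1, col=4): c = 0.6660 + 0.0733i → escape time 4
(row=1, col=5): c = 0.9200 + 0.0733i → escape time 3
(row=2, col=0): c = -0.3500 + -0.4733i → escape time 9
(row=2, col=1): c = -0.0960 + -0.4733i → escape time 9
(row=2, col=2): c = 0.1580 + -0.4733i → escape time 9
(row=2, col=3): c = 0.4120 + -0.4733i → escape time 7
(row=2, col=4): c = 0.6660 + -0.4733i → escape time 3
(row=2, col=5): c = 0.9200 + -0.4733i → escape time 2
(row=3, col=0): c = -0.3500 + -1.0200i → escape time 5
(row=3, col=1): c = -0.0960 + -1.0200i → escape time 8
(row=3, col=2): c = 0.1580 + -1.0200i → escape time 4
(row=3, col=3): c = 0.4120 + -1.0200i → escape time 3
(row=3, col=4): c = 0.6660 + -1.0200i → escape time 2
(row=3, col=5): c = 0.9200 + -1.0200i → escape time 2

Answer: 999932
999743
999732
584322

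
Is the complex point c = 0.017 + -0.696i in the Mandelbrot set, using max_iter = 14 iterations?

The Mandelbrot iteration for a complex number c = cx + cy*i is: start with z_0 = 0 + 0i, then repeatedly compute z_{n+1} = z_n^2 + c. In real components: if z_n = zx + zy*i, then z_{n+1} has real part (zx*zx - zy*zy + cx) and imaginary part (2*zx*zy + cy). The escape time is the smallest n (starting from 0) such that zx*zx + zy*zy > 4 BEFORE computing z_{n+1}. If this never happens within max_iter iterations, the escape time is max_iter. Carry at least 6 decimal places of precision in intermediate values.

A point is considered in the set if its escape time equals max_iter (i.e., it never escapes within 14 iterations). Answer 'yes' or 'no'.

Answer: no

Derivation:
z_0 = 0 + 0i, c = 0.0170 + -0.6960i
Iter 1: z = 0.0170 + -0.6960i, |z|^2 = 0.4847
Iter 2: z = -0.4671 + -0.7197i, |z|^2 = 0.7361
Iter 3: z = -0.2827 + -0.0237i, |z|^2 = 0.0805
Iter 4: z = 0.0964 + -0.6826i, |z|^2 = 0.4753
Iter 5: z = -0.4397 + -0.8276i, |z|^2 = 0.8782
Iter 6: z = -0.4745 + 0.0317i, |z|^2 = 0.2262
Iter 7: z = 0.2412 + -0.7261i, |z|^2 = 0.5854
Iter 8: z = -0.4521 + -1.0462i, |z|^2 = 1.2990
Iter 9: z = -0.8732 + 0.2500i, |z|^2 = 0.8250
Iter 10: z = 0.7170 + -1.1326i, |z|^2 = 1.7970
Iter 11: z = -0.7518 + -2.3202i, |z|^2 = 5.9487
Escaped at iteration 11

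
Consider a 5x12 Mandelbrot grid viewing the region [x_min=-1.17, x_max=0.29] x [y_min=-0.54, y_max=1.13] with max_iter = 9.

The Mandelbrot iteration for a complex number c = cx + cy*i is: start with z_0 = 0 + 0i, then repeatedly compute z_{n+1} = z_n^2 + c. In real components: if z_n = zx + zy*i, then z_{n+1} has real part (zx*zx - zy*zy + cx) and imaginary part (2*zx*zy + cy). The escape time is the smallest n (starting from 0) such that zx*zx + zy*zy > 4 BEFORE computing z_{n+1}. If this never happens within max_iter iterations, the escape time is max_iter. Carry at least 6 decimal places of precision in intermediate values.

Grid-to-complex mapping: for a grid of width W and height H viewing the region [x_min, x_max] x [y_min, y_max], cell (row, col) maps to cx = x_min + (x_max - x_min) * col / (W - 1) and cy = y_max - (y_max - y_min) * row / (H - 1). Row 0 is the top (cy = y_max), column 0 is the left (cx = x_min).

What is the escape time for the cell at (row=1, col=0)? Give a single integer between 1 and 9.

z_0 = 0 + 0i, c = -1.1700 + 0.9782i
Iter 1: z = -1.1700 + 0.9782i, |z|^2 = 2.3257
Iter 2: z = -0.7579 + -1.3108i, |z|^2 = 2.2926
Iter 3: z = -2.3136 + 2.9651i, |z|^2 = 14.1449
Escaped at iteration 3

Answer: 3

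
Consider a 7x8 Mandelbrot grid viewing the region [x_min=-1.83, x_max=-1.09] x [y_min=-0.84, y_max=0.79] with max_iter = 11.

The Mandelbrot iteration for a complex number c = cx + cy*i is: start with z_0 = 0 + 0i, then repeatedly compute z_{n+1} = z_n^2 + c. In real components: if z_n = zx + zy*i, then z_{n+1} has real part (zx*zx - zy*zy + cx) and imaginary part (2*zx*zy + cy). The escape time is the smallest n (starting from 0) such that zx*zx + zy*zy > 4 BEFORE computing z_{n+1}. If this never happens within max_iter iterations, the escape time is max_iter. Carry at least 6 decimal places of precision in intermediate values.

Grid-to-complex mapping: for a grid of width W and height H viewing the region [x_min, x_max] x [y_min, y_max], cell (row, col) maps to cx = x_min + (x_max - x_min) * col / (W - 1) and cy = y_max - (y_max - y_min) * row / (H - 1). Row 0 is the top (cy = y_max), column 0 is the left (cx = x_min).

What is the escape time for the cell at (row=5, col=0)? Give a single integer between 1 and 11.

Answer: 3

Derivation:
z_0 = 0 + 0i, c = -1.8300 + -0.3743i
Iter 1: z = -1.8300 + -0.3743i, |z|^2 = 3.4890
Iter 2: z = 1.3788 + 0.9956i, |z|^2 = 2.8923
Iter 3: z = -0.9201 + 2.3712i, |z|^2 = 6.4692
Escaped at iteration 3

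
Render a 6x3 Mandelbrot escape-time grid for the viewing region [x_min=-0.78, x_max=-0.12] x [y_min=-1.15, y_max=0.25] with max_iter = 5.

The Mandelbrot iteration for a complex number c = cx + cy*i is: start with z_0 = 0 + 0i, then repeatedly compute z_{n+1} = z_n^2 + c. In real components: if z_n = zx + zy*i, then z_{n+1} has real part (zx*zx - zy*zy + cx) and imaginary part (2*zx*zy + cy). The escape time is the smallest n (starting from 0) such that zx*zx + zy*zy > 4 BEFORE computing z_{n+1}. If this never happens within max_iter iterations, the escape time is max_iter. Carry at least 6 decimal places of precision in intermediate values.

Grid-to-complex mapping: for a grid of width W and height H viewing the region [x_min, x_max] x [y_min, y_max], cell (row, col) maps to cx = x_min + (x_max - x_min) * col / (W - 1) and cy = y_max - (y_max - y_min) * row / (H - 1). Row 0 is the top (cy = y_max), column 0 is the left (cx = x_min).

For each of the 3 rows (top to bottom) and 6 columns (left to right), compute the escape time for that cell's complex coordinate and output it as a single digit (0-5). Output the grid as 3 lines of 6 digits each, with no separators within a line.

(row=0, col=0): c = -0.7800 + 0.2500i → escape time 5
(row=0, col=1): c = -0.6480 + 0.2500i → escape time 5
(row=0, col=2): c = -0.5160 + 0.2500i → escape time 5
(row=0, col=3): c = -0.3840 + 0.2500i → escape time 5
(row=0, col=4): c = -0.2520 + 0.2500i → escape time 5
(row=0, col=5): c = -0.1200 + 0.2500i → escape time 5
(row=1, col=0): c = -0.7800 + -0.4500i → escape time 5
(row=1, col=1): c = -0.6480 + -0.4500i → escape time 5
(row=1, col=2): c = -0.5160 + -0.4500i → escape time 5
(row=1, col=3): c = -0.3840 + -0.4500i → escape time 5
(row=1, col=4): c = -0.2520 + -0.4500i → escape time 5
(row=1, col=5): c = -0.1200 + -0.4500i → escape time 5
(row=2, col=0): c = -0.7800 + -1.1500i → escape time 3
(row=2, col=1): c = -0.6480 + -1.1500i → escape time 3
(row=2, col=2): c = -0.5160 + -1.1500i → escape time 3
(row=2, col=3): c = -0.3840 + -1.1500i → escape time 3
(row=2, col=4): c = -0.2520 + -1.1500i → escape time 4
(row=2, col=5): c = -0.1200 + -1.1500i → escape time 4

Answer: 555555
555555
333344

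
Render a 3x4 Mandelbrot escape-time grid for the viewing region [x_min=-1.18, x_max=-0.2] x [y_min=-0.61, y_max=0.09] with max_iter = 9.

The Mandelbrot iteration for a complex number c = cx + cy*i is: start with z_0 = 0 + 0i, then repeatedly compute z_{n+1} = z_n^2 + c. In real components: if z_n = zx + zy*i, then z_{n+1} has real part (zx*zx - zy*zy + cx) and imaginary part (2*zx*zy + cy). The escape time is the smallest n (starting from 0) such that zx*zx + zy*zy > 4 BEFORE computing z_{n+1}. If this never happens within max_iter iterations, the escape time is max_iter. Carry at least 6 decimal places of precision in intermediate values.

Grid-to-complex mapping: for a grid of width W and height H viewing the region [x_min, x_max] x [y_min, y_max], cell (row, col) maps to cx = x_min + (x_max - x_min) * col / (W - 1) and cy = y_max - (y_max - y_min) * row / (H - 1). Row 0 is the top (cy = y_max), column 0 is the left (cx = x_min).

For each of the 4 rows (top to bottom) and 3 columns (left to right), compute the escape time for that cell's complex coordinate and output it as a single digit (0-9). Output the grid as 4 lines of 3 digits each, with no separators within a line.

(row=0, col=0): c = -1.1800 + 0.0900i → escape time 9
(row=0, col=1): c = -0.6900 + 0.0900i → escape time 9
(row=0, col=2): c = -0.2000 + 0.0900i → escape time 9
(row=1, col=0): c = -1.1800 + -0.1433i → escape time 9
(row=1, col=1): c = -0.6900 + -0.1433i → escape time 9
(row=1, col=2): c = -0.2000 + -0.1433i → escape time 9
(row=2, col=0): c = -1.1800 + -0.3767i → escape time 7
(row=2, col=1): c = -0.6900 + -0.3767i → escape time 9
(row=2, col=2): c = -0.2000 + -0.3767i → escape time 9
(row=3, col=0): c = -1.1800 + -0.6100i → escape time 3
(row=3, col=1): c = -0.6900 + -0.6100i → escape time 6
(row=3, col=2): c = -0.2000 + -0.6100i → escape time 9

Answer: 999
999
799
369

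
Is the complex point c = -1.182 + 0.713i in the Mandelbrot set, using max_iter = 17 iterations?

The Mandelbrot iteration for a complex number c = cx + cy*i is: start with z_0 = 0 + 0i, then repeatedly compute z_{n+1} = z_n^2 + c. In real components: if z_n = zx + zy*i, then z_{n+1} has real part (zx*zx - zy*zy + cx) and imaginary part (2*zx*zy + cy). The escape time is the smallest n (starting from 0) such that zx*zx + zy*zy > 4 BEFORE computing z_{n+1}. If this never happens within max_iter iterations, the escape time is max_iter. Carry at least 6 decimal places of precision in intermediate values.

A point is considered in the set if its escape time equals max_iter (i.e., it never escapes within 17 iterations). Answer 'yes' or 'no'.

Answer: no

Derivation:
z_0 = 0 + 0i, c = -1.1820 + 0.7130i
Iter 1: z = -1.1820 + 0.7130i, |z|^2 = 1.9055
Iter 2: z = -0.2932 + -0.9725i, |z|^2 = 1.0318
Iter 3: z = -2.0418 + 1.2834i, |z|^2 = 5.8161
Escaped at iteration 3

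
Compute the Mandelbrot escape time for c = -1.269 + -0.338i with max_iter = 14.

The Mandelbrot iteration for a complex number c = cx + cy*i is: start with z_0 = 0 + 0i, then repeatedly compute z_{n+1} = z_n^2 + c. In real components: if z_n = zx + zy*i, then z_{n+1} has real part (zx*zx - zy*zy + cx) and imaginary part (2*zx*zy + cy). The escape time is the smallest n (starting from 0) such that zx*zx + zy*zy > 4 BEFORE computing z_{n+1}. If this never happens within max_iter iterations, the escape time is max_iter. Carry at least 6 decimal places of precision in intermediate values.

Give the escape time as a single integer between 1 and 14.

Answer: 10

Derivation:
z_0 = 0 + 0i, c = -1.2690 + -0.3380i
Iter 1: z = -1.2690 + -0.3380i, |z|^2 = 1.7246
Iter 2: z = 0.2271 + 0.5198i, |z|^2 = 0.3218
Iter 3: z = -1.4877 + -0.1019i, |z|^2 = 2.2235
Iter 4: z = 0.9337 + -0.0349i, |z|^2 = 0.8731
Iter 5: z = -0.3983 + -0.4032i, |z|^2 = 0.3212
Iter 6: z = -1.2729 + -0.0168i, |z|^2 = 1.6205
Iter 7: z = 0.3510 + -0.2953i, |z|^2 = 0.2104
Iter 8: z = -1.2330 + -0.5453i, |z|^2 = 1.8176
Iter 9: z = -0.0460 + 1.0066i, |z|^2 = 1.0154
Iter 10: z = -2.2802 + -0.4305i, |z|^2 = 5.3845
Escaped at iteration 10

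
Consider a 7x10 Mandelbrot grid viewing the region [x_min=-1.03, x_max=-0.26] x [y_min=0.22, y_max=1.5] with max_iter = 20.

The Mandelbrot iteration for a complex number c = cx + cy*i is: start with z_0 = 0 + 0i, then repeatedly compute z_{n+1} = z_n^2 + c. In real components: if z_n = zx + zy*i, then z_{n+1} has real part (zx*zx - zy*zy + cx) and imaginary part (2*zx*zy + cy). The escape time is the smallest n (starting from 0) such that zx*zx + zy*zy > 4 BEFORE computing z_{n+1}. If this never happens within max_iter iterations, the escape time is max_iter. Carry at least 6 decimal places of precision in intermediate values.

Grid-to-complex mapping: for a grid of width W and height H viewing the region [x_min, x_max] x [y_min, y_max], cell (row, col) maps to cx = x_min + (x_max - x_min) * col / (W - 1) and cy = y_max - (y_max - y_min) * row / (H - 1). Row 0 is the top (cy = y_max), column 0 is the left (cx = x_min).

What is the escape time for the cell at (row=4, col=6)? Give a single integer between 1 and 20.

z_0 = 0 + 0i, c = -0.2600 + 0.9311i
Iter 1: z = -0.2600 + 0.9311i, |z|^2 = 0.9346
Iter 2: z = -1.0594 + 0.4469i, |z|^2 = 1.3220
Iter 3: z = 0.6625 + -0.0158i, |z|^2 = 0.4392
Iter 4: z = 0.1787 + 0.9101i, |z|^2 = 0.8603
Iter 5: z = -1.0564 + 1.2563i, |z|^2 = 2.6945
Iter 6: z = -0.7223 + -1.7234i, |z|^2 = 3.4919
Iter 7: z = -2.7083 + 3.4208i, |z|^2 = 19.0372
Escaped at iteration 7

Answer: 7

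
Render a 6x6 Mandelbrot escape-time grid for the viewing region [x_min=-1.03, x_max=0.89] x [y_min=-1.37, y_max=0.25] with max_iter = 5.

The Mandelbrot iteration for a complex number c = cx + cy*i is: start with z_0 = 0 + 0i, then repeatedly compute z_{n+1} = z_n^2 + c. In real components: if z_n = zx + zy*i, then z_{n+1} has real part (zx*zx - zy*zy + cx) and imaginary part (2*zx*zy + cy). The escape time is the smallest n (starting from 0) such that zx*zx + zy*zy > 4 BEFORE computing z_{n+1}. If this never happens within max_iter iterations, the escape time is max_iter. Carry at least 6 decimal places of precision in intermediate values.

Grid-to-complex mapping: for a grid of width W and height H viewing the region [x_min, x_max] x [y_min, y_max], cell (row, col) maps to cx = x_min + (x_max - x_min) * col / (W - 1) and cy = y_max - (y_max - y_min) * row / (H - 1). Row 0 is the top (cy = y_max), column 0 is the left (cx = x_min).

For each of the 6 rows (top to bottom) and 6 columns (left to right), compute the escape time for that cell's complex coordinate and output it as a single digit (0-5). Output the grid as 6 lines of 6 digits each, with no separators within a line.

(row=0, col=0): c = -1.0300 + 0.2500i → escape time 5
(row=0, col=1): c = -0.6460 + 0.2500i → escape time 5
(row=0, col=2): c = -0.2620 + 0.2500i → escape time 5
(row=0, col=3): c = 0.1220 + 0.2500i → escape time 5
(row=0, col=4): c = 0.5060 + 0.2500i → escape time 5
(row=0, col=5): c = 0.8900 + 0.2500i → escape time 3
(row=1, col=0): c = -1.0300 + -0.0740i → escape time 5
(row=1, col=1): c = -0.6460 + -0.0740i → escape time 5
(row=1, col=2): c = -0.2620 + -0.0740i → escape time 5
(row=1, col=3): c = 0.1220 + -0.0740i → escape time 5
(row=1, col=4): c = 0.5060 + -0.0740i → escape time 5
(row=1, col=5): c = 0.8900 + -0.0740i → escape time 3
(row=2, col=0): c = -1.0300 + -0.3980i → escape time 5
(row=2, col=1): c = -0.6460 + -0.3980i → escape time 5
(row=2, col=2): c = -0.2620 + -0.3980i → escape time 5
(row=2, col=3): c = 0.1220 + -0.3980i → escape time 5
(row=2, col=4): c = 0.5060 + -0.3980i → escape time 5
(row=2, col=5): c = 0.8900 + -0.3980i → escape time 3
(row=3, col=0): c = -1.0300 + -0.7220i → escape time 3
(row=3, col=1): c = -0.6460 + -0.7220i → escape time 5
(row=3, col=2): c = -0.2620 + -0.7220i → escape time 5
(row=3, col=3): c = 0.1220 + -0.7220i → escape time 5
(row=3, col=4): c = 0.5060 + -0.7220i → escape time 3
(row=3, col=5): c = 0.8900 + -0.7220i → escape time 2
(row=4, col=0): c = -1.0300 + -1.0460i → escape time 3
(row=4, col=1): c = -0.6460 + -1.0460i → escape time 3
(row=4, col=2): c = -0.2620 + -1.0460i → escape time 5
(row=4, col=3): c = 0.1220 + -1.0460i → escape time 4
(row=4, col=4): c = 0.5060 + -1.0460i → escape time 2
(row=4, col=5): c = 0.8900 + -1.0460i → escape time 2
(row=5, col=0): c = -1.0300 + -1.3700i → escape time 2
(row=5, col=1): c = -0.6460 + -1.3700i → escape time 2
(row=5, col=2): c = -0.2620 + -1.3700i → escape time 2
(row=5, col=3): c = 0.1220 + -1.3700i → escape time 2
(row=5, col=4): c = 0.5060 + -1.3700i → escape time 2
(row=5, col=5): c = 0.8900 + -1.3700i → escape time 2

Answer: 555553
555553
555553
355532
335422
222222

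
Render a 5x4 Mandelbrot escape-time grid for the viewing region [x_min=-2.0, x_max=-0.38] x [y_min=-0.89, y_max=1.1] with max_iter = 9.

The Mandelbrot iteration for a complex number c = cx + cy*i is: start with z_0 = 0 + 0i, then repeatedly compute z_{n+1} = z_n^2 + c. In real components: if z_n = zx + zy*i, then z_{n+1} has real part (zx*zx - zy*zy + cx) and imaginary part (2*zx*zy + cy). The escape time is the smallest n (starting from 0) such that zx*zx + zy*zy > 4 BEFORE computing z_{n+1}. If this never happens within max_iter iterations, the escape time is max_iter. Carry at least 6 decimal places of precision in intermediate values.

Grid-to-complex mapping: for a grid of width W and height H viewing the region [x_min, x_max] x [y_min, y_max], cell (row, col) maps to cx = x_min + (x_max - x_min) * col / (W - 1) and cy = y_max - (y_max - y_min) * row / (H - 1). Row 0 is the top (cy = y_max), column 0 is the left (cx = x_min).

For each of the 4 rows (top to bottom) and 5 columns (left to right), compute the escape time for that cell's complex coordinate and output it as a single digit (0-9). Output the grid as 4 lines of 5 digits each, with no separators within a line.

Answer: 12334
13679
15999
13345

Derivation:
(row=0, col=0): c = -2.0000 + 1.1000i → escape time 1
(row=0, col=1): c = -1.5950 + 1.1000i → escape time 2
(row=0, col=2): c = -1.1900 + 1.1000i → escape time 3
(row=0, col=3): c = -0.7850 + 1.1000i → escape time 3
(row=0, col=4): c = -0.3800 + 1.1000i → escape time 4
(row=1, col=0): c = -2.0000 + 0.4367i → escape time 1
(row=1, col=1): c = -1.5950 + 0.4367i → escape time 3
(row=1, col=2): c = -1.1900 + 0.4367i → escape time 6
(row=1, col=3): c = -0.7850 + 0.4367i → escape time 7
(row=1, col=4): c = -0.3800 + 0.4367i → escape time 9
(row=2, col=0): c = -2.0000 + -0.2267i → escape time 1
(row=2, col=1): c = -1.5950 + -0.2267i → escape time 5
(row=2, col=2): c = -1.1900 + -0.2267i → escape time 9
(row=2, col=3): c = -0.7850 + -0.2267i → escape time 9
(row=2, col=4): c = -0.3800 + -0.2267i → escape time 9
(row=3, col=0): c = -2.0000 + -0.8900i → escape time 1
(row=3, col=1): c = -1.5950 + -0.8900i → escape time 3
(row=3, col=2): c = -1.1900 + -0.8900i → escape time 3
(row=3, col=3): c = -0.7850 + -0.8900i → escape time 4
(row=3, col=4): c = -0.3800 + -0.8900i → escape time 5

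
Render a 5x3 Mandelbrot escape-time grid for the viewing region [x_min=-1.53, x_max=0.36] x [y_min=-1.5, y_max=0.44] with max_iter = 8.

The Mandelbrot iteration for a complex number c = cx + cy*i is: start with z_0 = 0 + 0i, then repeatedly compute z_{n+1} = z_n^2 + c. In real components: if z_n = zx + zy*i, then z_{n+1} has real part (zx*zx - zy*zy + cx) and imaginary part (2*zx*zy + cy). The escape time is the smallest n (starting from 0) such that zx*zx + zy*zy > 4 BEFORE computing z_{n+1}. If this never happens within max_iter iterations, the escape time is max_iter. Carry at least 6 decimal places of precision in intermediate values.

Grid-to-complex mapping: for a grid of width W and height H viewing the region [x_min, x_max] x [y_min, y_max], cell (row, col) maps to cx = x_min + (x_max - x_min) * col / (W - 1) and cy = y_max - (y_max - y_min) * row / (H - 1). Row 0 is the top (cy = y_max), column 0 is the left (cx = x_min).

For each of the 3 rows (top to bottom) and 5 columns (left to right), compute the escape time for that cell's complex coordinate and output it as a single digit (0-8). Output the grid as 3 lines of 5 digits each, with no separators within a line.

Answer: 35888
35888
12222

Derivation:
(row=0, col=0): c = -1.5300 + 0.4400i → escape time 3
(row=0, col=1): c = -1.0575 + 0.4400i → escape time 5
(row=0, col=2): c = -0.5850 + 0.4400i → escape time 8
(row=0, col=3): c = -0.1125 + 0.4400i → escape time 8
(row=0, col=4): c = 0.3600 + 0.4400i → escape time 8
(row=1, col=0): c = -1.5300 + -0.5300i → escape time 3
(row=1, col=1): c = -1.0575 + -0.5300i → escape time 5
(row=1, col=2): c = -0.5850 + -0.5300i → escape time 8
(row=1, col=3): c = -0.1125 + -0.5300i → escape time 8
(row=1, col=4): c = 0.3600 + -0.5300i → escape time 8
(row=2, col=0): c = -1.5300 + -1.5000i → escape time 1
(row=2, col=1): c = -1.0575 + -1.5000i → escape time 2
(row=2, col=2): c = -0.5850 + -1.5000i → escape time 2
(row=2, col=3): c = -0.1125 + -1.5000i → escape time 2
(row=2, col=4): c = 0.3600 + -1.5000i → escape time 2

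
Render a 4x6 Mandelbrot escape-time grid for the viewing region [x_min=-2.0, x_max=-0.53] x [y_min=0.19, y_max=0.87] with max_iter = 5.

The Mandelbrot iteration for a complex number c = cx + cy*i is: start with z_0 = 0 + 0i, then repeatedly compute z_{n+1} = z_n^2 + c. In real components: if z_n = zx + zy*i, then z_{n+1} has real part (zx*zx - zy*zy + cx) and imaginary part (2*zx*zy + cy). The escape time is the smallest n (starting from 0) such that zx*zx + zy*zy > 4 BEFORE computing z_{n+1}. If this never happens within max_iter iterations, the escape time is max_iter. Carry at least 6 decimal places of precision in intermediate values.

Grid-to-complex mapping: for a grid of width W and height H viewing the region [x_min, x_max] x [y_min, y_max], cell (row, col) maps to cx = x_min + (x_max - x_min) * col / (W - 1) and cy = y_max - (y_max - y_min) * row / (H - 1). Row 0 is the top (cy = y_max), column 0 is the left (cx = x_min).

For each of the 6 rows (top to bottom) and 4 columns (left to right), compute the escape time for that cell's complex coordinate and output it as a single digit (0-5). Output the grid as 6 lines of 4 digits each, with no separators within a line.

(row=0, col=0): c = -2.0000 + 0.8700i → escape time 1
(row=0, col=1): c = -1.5100 + 0.8700i → escape time 3
(row=0, col=2): c = -1.0200 + 0.8700i → escape time 3
(row=0, col=3): c = -0.5300 + 0.8700i → escape time 4
(row=1, col=0): c = -2.0000 + 0.7340i → escape time 1
(row=1, col=1): c = -1.5100 + 0.7340i → escape time 3
(row=1, col=2): c = -1.0200 + 0.7340i → escape time 3
(row=1, col=3): c = -0.5300 + 0.7340i → escape time 5
(row=2, col=0): c = -2.0000 + 0.5980i → escape time 1
(row=2, col=1): c = -1.5100 + 0.5980i → escape time 3
(row=2, col=2): c = -1.0200 + 0.5980i → escape time 4
(row=2, col=3): c = -0.5300 + 0.5980i → escape time 5
(row=3, col=0): c = -2.0000 + 0.4620i → escape time 1
(row=3, col=1): c = -1.5100 + 0.4620i → escape time 3
(row=3, col=2): c = -1.0200 + 0.4620i → escape time 5
(row=3, col=3): c = -0.5300 + 0.4620i → escape time 5
(row=4, col=0): c = -2.0000 + 0.3260i → escape time 1
(row=4, col=1): c = -1.5100 + 0.3260i → escape time 4
(row=4, col=2): c = -1.0200 + 0.3260i → escape time 5
(row=4, col=3): c = -0.5300 + 0.3260i → escape time 5
(row=5, col=0): c = -2.0000 + 0.1900i → escape time 1
(row=5, col=1): c = -1.5100 + 0.1900i → escape time 5
(row=5, col=2): c = -1.0200 + 0.1900i → escape time 5
(row=5, col=3): c = -0.5300 + 0.1900i → escape time 5

Answer: 1334
1335
1345
1355
1455
1555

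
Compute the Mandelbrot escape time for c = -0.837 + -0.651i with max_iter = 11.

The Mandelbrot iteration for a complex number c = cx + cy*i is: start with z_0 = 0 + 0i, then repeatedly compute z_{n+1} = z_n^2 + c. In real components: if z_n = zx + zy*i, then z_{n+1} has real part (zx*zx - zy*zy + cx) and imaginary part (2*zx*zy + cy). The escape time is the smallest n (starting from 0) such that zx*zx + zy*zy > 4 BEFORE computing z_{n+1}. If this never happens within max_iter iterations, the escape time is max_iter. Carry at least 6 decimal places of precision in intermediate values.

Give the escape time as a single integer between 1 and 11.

z_0 = 0 + 0i, c = -0.8370 + -0.6510i
Iter 1: z = -0.8370 + -0.6510i, |z|^2 = 1.1244
Iter 2: z = -0.5602 + 0.4388i, |z|^2 = 0.5064
Iter 3: z = -0.7157 + -1.1426i, |z|^2 = 1.8178
Iter 4: z = -1.6304 + 0.9845i, |z|^2 = 3.6275
Iter 5: z = 0.8521 + -3.8612i, |z|^2 = 15.6353
Escaped at iteration 5

Answer: 5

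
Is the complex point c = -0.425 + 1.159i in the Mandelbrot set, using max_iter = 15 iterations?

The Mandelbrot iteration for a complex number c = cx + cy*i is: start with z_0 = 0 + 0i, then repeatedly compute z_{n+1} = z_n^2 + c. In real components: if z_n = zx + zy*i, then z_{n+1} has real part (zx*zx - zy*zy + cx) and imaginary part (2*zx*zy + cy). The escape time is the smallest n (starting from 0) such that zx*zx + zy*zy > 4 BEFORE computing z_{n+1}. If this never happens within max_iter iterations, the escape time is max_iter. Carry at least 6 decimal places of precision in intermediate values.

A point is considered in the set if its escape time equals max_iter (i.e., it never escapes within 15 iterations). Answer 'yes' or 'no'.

z_0 = 0 + 0i, c = -0.4250 + 1.1590i
Iter 1: z = -0.4250 + 1.1590i, |z|^2 = 1.5239
Iter 2: z = -1.5877 + 0.1739i, |z|^2 = 2.5509
Iter 3: z = 2.0654 + 0.6070i, |z|^2 = 4.6344
Escaped at iteration 3

Answer: no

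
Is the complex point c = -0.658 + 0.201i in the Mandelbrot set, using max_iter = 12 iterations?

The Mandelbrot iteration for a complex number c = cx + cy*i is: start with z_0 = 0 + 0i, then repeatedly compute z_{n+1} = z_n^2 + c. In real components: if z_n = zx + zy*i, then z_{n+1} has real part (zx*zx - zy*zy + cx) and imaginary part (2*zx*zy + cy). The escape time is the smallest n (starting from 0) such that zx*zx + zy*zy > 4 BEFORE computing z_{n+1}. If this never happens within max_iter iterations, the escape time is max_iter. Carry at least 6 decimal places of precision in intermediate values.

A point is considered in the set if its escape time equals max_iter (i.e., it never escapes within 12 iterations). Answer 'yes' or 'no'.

z_0 = 0 + 0i, c = -0.6580 + 0.2010i
Iter 1: z = -0.6580 + 0.2010i, |z|^2 = 0.4734
Iter 2: z = -0.2654 + -0.0635i, |z|^2 = 0.0745
Iter 3: z = -0.5916 + 0.2347i, |z|^2 = 0.4051
Iter 4: z = -0.3631 + -0.0767i, |z|^2 = 0.1377
Iter 5: z = -0.5320 + 0.2567i, |z|^2 = 0.3489
Iter 6: z = -0.4409 + -0.0722i, |z|^2 = 0.1996
Iter 7: z = -0.4689 + 0.2646i, |z|^2 = 0.2898
Iter 8: z = -0.5082 + -0.0471i, |z|^2 = 0.2605
Iter 9: z = -0.4020 + 0.2489i, |z|^2 = 0.2235
Iter 10: z = -0.5584 + 0.0009i, |z|^2 = 0.3118
Iter 11: z = -0.3462 + 0.2000i, |z|^2 = 0.1599
Did not escape in 12 iterations → in set

Answer: yes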